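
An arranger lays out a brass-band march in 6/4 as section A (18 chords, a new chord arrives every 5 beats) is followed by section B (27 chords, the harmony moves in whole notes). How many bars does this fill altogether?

33 bars

A: 18 × 5 = 90 beats = 15 bars.
B: 27 × 4 = 108 beats = 18 bars.
Total: 15 + 18 = 33 bars.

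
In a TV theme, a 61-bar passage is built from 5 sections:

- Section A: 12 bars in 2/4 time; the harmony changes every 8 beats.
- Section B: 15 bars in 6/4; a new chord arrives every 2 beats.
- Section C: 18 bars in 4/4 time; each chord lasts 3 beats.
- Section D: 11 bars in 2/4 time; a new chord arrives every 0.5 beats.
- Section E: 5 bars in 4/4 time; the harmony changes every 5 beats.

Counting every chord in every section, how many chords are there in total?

120 chords

A: 12 bars × 2 beats = 24 beats; 8 beats/chord → 3 chords.
B: 15 bars × 6 beats = 90 beats; 2 beats/chord → 45 chords.
C: 18 bars × 4 beats = 72 beats; 3 beats/chord → 24 chords.
D: 11 bars × 2 beats = 22 beats; 0.5 beats/chord → 44 chords.
E: 5 bars × 4 beats = 20 beats; 5 beats/chord → 4 chords.
Total: 3 + 45 + 24 + 44 + 4 = 120.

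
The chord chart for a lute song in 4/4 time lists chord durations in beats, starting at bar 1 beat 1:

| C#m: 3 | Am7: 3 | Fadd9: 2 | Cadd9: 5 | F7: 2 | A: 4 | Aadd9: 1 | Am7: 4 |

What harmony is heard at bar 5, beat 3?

Beat 3 of bar 5 is beat (5−1)×4 + 3 = 19 overall.
Running totals: C#m ends at 3, Am7 ends at 6, Fadd9 ends at 8, Cadd9 ends at 13, F7 ends at 15, A ends at 19.
Beat 19 falls within A.

A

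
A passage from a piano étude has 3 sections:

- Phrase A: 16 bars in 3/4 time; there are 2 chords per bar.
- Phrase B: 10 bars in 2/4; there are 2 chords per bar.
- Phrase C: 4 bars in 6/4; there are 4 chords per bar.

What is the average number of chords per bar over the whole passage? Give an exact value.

A: 16 bars of 3 beats is 48 beats; at 1.5 beats each that's 32 chords.
B: 10 bars of 2 beats is 20 beats; at 1 beat each that's 20 chords.
C: 4 bars of 6 beats is 24 beats; at 1.5 beats each that's 16 chords.
Overall: 68 chords over 30 bars → 68/30 = 34/15 chords per bar.

34/15 chords per bar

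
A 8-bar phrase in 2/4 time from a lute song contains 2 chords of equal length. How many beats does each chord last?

8 beats

8 bars × 2 beats/bar = 16 beats total.
16 beats ÷ 2 chords = 8 beats per chord.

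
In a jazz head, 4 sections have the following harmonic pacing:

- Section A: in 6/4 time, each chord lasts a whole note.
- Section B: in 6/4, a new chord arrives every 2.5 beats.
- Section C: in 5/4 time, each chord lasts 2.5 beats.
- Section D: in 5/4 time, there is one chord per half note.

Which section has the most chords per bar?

A: each chord is 4 beats in 6/4, so 1.5 per bar.
B: each chord is 2.5 beats in 6/4, so 2.4 per bar.
C: each chord is 2.5 beats in 5/4, so 2 per bar.
D: each chord is 2 beats in 5/4, so 2.5 per bar.
Fastest is D at 2.5 chords/bar.

Section D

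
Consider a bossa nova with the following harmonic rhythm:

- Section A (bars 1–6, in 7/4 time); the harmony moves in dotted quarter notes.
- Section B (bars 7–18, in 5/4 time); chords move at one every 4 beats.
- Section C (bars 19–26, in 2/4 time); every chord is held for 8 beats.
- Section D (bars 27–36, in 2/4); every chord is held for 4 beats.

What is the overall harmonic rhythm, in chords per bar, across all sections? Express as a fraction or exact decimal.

25/18 chords per bar

A: 6 bars of 7 beats is 42 beats; at 1.5 beats each that's 28 chords.
B: 12 bars of 5 beats is 60 beats; at 4 beats each that's 15 chords.
C: 8 bars of 2 beats is 16 beats; at 8 beats each that's 2 chords.
D: 10 bars of 2 beats is 20 beats; at 4 beats each that's 5 chords.
Overall: 50 chords over 36 bars → 50/36 = 25/18 chords per bar.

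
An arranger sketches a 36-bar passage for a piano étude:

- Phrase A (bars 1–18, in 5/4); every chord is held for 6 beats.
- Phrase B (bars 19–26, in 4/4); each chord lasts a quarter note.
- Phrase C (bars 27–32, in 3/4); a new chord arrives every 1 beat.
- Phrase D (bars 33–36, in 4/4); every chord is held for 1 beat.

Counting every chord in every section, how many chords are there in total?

81 chords

A: 18·5 = 90 beats, 90/6 = 15 chords.
B: 8·4 = 32 beats, 32/1 = 32 chords.
C: 6·3 = 18 beats, 18/1 = 18 chords.
D: 4·4 = 16 beats, 16/1 = 16 chords.
Total: 15 + 32 + 18 + 16 = 81.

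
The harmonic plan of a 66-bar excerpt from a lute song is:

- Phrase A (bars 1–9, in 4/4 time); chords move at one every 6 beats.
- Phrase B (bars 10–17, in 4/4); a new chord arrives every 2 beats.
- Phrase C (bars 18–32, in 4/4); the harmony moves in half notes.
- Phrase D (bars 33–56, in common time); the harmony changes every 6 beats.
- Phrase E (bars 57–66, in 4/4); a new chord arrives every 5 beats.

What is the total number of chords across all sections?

76 chords

A: 9 bars × 4 beats = 36 beats; 6 beats/chord → 6 chords.
B: 8 bars × 4 beats = 32 beats; 2 beats/chord → 16 chords.
C: 15 bars × 4 beats = 60 beats; 2 beats/chord → 30 chords.
D: 24 bars × 4 beats = 96 beats; 6 beats/chord → 16 chords.
E: 10 bars × 4 beats = 40 beats; 5 beats/chord → 8 chords.
Total: 6 + 16 + 30 + 16 + 8 = 76.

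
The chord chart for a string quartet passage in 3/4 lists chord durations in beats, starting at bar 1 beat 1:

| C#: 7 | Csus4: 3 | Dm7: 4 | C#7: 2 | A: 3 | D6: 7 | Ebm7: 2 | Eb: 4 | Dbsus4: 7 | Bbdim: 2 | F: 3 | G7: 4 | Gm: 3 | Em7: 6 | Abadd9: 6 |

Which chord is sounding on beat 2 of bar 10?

Beat 2 of bar 10 is beat (10−1)×3 + 2 = 29 overall.
Running totals: C# ends at 7, Csus4 ends at 10, Dm7 ends at 14, C#7 ends at 16, A ends at 19, D6 ends at 26, Ebm7 ends at 28, Eb ends at 32.
Beat 29 falls within Eb.

Eb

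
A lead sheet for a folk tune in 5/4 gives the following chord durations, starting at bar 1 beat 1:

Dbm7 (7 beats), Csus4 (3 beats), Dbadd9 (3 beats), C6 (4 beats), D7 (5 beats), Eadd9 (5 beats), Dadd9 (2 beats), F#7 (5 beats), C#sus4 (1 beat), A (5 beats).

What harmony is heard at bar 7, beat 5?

Beat 5 of bar 7 is beat (7−1)×5 + 5 = 35 overall.
Running totals: Dbm7 ends at 7, Csus4 ends at 10, Dbadd9 ends at 13, C6 ends at 17, D7 ends at 22, Eadd9 ends at 27, Dadd9 ends at 29, F#7 ends at 34, C#sus4 ends at 35.
Beat 35 falls within C#sus4.

C#sus4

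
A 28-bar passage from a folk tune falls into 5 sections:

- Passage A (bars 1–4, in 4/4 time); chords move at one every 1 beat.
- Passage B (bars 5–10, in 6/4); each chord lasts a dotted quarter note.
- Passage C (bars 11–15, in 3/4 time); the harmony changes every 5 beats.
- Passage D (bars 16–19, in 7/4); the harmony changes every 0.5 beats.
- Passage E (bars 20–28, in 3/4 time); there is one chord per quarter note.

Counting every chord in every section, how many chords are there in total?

A: 4 bars × 4 beats = 16 beats; 1 beat/chord → 16 chords.
B: 6 bars × 6 beats = 36 beats; 1.5 beats/chord → 24 chords.
C: 5 bars × 3 beats = 15 beats; 5 beats/chord → 3 chords.
D: 4 bars × 7 beats = 28 beats; 0.5 beats/chord → 56 chords.
E: 9 bars × 3 beats = 27 beats; 1 beat/chord → 27 chords.
Total: 16 + 24 + 3 + 56 + 27 = 126.

126 chords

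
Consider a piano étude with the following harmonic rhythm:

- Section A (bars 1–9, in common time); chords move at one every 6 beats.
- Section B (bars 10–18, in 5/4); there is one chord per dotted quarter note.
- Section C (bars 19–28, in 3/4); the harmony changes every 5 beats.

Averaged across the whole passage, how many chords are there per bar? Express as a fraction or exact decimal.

A: 9 bars of 4 beats is 36 beats; at 6 beats each that's 6 chords.
B: 9 bars of 5 beats is 45 beats; at 1.5 beats each that's 30 chords.
C: 10 bars of 3 beats is 30 beats; at 5 beats each that's 6 chords.
Overall: 42 chords over 28 bars → 42/28 = 1.5 chords per bar.

1.5 chords per bar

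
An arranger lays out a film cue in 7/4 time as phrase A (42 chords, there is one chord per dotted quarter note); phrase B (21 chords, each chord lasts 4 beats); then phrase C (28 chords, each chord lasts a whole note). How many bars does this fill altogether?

37 bars

A: 42 × 1.5 = 63 beats = 9 bars.
B: 21 × 4 = 84 beats = 12 bars.
C: 28 × 4 = 112 beats = 16 bars.
Total: 9 + 12 + 16 = 37 bars.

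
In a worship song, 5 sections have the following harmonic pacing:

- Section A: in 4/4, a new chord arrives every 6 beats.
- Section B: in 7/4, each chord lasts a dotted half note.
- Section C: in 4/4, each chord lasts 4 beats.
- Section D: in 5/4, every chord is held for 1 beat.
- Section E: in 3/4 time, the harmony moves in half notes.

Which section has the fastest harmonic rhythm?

A: 4 beats/bar ÷ 6 beats/chord = 2/3 chords/bar.
B: 7 beats/bar ÷ 3 beats/chord = 7/3 chords/bar.
C: 4 beats/bar ÷ 4 beats/chord = 1 chord/bar.
D: 5 beats/bar ÷ 1 beat/chord = 5 chords/bar.
E: 3 beats/bar ÷ 2 beats/chord = 1.5 chords/bar.
Fastest is D at 5 chords/bar.

Section D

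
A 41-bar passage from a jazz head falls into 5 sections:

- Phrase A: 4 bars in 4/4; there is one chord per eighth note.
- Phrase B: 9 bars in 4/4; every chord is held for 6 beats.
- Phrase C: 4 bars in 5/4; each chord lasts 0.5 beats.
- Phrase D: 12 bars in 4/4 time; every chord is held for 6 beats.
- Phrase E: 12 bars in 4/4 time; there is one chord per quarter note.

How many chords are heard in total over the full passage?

134 chords

A: 4 bars × 4 beats = 16 beats; 0.5 beats/chord → 32 chords.
B: 9 bars × 4 beats = 36 beats; 6 beats/chord → 6 chords.
C: 4 bars × 5 beats = 20 beats; 0.5 beats/chord → 40 chords.
D: 12 bars × 4 beats = 48 beats; 6 beats/chord → 8 chords.
E: 12 bars × 4 beats = 48 beats; 1 beat/chord → 48 chords.
Total: 32 + 6 + 40 + 8 + 48 = 134.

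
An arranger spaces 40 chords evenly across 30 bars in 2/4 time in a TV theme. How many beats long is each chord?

1.5 beats

30 bars × 2 beats/bar = 60 beats total.
60 beats ÷ 40 chords = 1.5 beats per chord.
(That is a dotted quarter note.)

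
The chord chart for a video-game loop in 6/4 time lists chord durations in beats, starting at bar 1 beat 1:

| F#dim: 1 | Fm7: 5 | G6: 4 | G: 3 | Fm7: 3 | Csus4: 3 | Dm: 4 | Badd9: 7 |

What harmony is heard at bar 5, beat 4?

Beat 4 of bar 5 is beat (5−1)×6 + 4 = 28 overall.
Running totals: F#dim ends at 1, Fm7 ends at 6, G6 ends at 10, G ends at 13, Fm7 ends at 16, Csus4 ends at 19, Dm ends at 23, Badd9 ends at 30.
Beat 28 falls within Badd9.

Badd9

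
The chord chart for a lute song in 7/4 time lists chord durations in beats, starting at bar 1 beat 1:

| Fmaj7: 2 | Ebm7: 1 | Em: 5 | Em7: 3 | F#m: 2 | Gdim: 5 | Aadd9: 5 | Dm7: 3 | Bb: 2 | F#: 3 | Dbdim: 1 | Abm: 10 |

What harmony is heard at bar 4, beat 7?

Beat 7 of bar 4 is beat (4−1)×7 + 7 = 28 overall.
Running totals: Fmaj7 ends at 2, Ebm7 ends at 3, Em ends at 8, Em7 ends at 11, F#m ends at 13, Gdim ends at 18, Aadd9 ends at 23, Dm7 ends at 26, Bb ends at 28.
Beat 28 falls within Bb.

Bb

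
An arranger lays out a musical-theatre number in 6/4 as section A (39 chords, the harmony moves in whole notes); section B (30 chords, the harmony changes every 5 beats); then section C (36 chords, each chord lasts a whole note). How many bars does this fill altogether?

A: 39 × 4 = 156 beats = 26 bars.
B: 30 × 5 = 150 beats = 25 bars.
C: 36 × 4 = 144 beats = 24 bars.
Total: 26 + 25 + 24 = 75 bars.

75 bars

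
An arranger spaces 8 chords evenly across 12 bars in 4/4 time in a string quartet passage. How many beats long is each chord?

6 beats

12 bars × 4 beats/bar = 48 beats total.
48 beats ÷ 8 chords = 6 beats per chord.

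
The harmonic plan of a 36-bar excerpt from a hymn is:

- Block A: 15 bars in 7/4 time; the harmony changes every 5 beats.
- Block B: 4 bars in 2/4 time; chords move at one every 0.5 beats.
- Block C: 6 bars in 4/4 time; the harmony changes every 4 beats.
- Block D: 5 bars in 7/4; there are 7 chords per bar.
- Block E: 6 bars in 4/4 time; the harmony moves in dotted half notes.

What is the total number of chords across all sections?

A: 15 bars × 7 beats = 105 beats; 5 beats/chord → 21 chords.
B: 4 bars × 2 beats = 8 beats; 0.5 beats/chord → 16 chords.
C: 6 bars × 4 beats = 24 beats; 4 beats/chord → 6 chords.
D: 5 bars × 7 beats = 35 beats; 1 beat/chord → 35 chords.
E: 6 bars × 4 beats = 24 beats; 3 beats/chord → 8 chords.
Total: 21 + 16 + 6 + 35 + 8 = 86.

86 chords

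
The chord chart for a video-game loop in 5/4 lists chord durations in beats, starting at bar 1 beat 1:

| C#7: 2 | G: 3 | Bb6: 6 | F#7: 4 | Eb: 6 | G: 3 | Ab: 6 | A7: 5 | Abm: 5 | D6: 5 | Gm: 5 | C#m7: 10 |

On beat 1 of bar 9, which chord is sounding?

D6

Beat 1 of bar 9 is beat (9−1)×5 + 1 = 41 overall.
Running totals: C#7 ends at 2, G ends at 5, Bb6 ends at 11, F#7 ends at 15, Eb ends at 21, G ends at 24, Ab ends at 30, A7 ends at 35, Abm ends at 40, D6 ends at 45.
Beat 41 falls within D6.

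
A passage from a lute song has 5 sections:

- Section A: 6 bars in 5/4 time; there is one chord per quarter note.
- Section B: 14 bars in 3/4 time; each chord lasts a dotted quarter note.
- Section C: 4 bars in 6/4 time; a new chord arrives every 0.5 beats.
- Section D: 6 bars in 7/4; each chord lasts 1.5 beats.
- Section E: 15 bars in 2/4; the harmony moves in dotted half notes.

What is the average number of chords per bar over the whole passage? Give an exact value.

A: 6 bars of 5 beats is 30 beats; at 1 beat each that's 30 chords.
B: 14 bars of 3 beats is 42 beats; at 1.5 beats each that's 28 chords.
C: 4 bars of 6 beats is 24 beats; at 0.5 beats each that's 48 chords.
D: 6 bars of 7 beats is 42 beats; at 1.5 beats each that's 28 chords.
E: 15 bars of 2 beats is 30 beats; at 3 beats each that's 10 chords.
Overall: 144 chords over 45 bars → 144/45 = 3.2 chords per bar.

3.2 chords per bar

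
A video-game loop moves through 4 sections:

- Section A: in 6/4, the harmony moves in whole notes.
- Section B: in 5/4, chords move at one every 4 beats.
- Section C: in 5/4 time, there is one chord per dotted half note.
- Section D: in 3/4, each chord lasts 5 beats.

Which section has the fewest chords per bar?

Section D

A: 6/4 = 1.5 chords/bar.
B: 5/4 = 1.25 chords/bar.
C: 5/3 = 5/3 chords/bar.
D: 3/5 = 0.6 chords/bar.
Slowest is D at 0.6 chords/bar.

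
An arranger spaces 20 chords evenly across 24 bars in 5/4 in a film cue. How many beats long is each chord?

6 beats

24 bars × 5 beats/bar = 120 beats total.
120 beats ÷ 20 chords = 6 beats per chord.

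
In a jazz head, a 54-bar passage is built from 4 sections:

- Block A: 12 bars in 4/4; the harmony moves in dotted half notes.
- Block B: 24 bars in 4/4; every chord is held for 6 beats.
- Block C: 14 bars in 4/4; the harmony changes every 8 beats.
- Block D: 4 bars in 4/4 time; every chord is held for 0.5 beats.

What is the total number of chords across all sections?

71 chords

A has 48 beats and chords last 3 each, so 16 chords.
B has 96 beats and chords last 6 each, so 16 chords.
C has 56 beats and chords last 8 each, so 7 chords.
D has 16 beats and chords last 0.5 each, so 32 chords.
Total: 16 + 16 + 7 + 32 = 71.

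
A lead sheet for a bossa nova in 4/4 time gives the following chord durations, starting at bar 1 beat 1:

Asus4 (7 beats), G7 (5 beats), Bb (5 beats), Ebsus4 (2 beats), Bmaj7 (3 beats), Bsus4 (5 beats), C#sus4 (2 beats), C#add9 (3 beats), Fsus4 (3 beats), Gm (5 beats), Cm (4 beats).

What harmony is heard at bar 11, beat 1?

Beat 1 of bar 11 is beat (11−1)×4 + 1 = 41 overall.
Running totals: Asus4 ends at 7, G7 ends at 12, Bb ends at 17, Ebsus4 ends at 19, Bmaj7 ends at 22, Bsus4 ends at 27, C#sus4 ends at 29, C#add9 ends at 32, Fsus4 ends at 35, Gm ends at 40, Cm ends at 44.
Beat 41 falls within Cm.

Cm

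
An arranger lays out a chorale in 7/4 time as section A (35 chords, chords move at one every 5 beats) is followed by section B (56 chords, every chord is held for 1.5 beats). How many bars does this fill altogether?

A: 35 × 5 = 175 beats = 25 bars.
B: 56 × 1.5 = 84 beats = 12 bars.
Total: 25 + 12 = 37 bars.

37 bars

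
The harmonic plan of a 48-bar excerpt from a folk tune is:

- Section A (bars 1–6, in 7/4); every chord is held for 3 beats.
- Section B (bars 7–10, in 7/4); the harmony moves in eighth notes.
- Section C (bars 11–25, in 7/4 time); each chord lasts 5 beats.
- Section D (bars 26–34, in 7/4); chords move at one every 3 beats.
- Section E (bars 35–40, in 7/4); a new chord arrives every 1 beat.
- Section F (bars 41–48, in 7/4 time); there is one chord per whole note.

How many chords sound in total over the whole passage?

168 chords

A has 42 beats and chords last 3 each, so 14 chords.
B has 28 beats and chords last 0.5 each, so 56 chords.
C has 105 beats and chords last 5 each, so 21 chords.
D has 63 beats and chords last 3 each, so 21 chords.
E has 42 beats and chords last 1 each, so 42 chords.
F has 56 beats and chords last 4 each, so 14 chords.
Total: 14 + 56 + 21 + 21 + 42 + 14 = 168.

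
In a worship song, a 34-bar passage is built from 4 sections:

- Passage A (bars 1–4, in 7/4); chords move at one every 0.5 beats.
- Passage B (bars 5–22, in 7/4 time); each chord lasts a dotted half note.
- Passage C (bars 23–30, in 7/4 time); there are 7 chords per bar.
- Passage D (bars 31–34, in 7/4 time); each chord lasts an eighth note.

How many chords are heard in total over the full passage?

210 chords

A: 4·7 = 28 beats, 28/0.5 = 56 chords.
B: 18·7 = 126 beats, 126/3 = 42 chords.
C: 8·7 = 56 beats, 56/1 = 56 chords.
D: 4·7 = 28 beats, 28/0.5 = 56 chords.
Total: 56 + 42 + 56 + 56 = 210.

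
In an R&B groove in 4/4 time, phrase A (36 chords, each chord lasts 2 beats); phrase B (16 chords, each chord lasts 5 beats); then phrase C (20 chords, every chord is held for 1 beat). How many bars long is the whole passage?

43 bars

A: 36 × 2 = 72 beats = 18 bars.
B: 16 × 5 = 80 beats = 20 bars.
C: 20 × 1 = 20 beats = 5 bars.
Total: 18 + 20 + 5 = 43 bars.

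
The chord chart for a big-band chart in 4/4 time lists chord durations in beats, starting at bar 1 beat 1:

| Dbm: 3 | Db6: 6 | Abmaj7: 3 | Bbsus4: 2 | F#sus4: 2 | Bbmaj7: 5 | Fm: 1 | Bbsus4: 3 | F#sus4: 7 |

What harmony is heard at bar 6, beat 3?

Beat 3 of bar 6 is beat (6−1)×4 + 3 = 23 overall.
Running totals: Dbm ends at 3, Db6 ends at 9, Abmaj7 ends at 12, Bbsus4 ends at 14, F#sus4 ends at 16, Bbmaj7 ends at 21, Fm ends at 22, Bbsus4 ends at 25.
Beat 23 falls within Bbsus4.

Bbsus4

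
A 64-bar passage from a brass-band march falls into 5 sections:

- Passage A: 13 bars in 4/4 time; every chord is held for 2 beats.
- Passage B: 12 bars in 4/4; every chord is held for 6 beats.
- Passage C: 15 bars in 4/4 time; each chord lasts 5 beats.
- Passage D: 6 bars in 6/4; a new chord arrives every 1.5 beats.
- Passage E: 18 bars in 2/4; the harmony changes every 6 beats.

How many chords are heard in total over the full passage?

76 chords

A has 52 beats and chords last 2 each, so 26 chords.
B has 48 beats and chords last 6 each, so 8 chords.
C has 60 beats and chords last 5 each, so 12 chords.
D has 36 beats and chords last 1.5 each, so 24 chords.
E has 36 beats and chords last 6 each, so 6 chords.
Total: 26 + 8 + 12 + 24 + 6 = 76.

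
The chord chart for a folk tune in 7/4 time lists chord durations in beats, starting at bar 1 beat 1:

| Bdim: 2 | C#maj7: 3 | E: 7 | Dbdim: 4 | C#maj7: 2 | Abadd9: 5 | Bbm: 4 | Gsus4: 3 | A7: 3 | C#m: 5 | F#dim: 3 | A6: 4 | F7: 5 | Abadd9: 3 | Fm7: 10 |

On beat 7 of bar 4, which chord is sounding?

Gsus4

Beat 7 of bar 4 is beat (4−1)×7 + 7 = 28 overall.
Running totals: Bdim ends at 2, C#maj7 ends at 5, E ends at 12, Dbdim ends at 16, C#maj7 ends at 18, Abadd9 ends at 23, Bbm ends at 27, Gsus4 ends at 30.
Beat 28 falls within Gsus4.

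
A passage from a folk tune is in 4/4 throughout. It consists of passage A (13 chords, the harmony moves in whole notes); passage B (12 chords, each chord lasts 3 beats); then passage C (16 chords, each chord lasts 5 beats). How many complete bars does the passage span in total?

A: 13 × 4 = 52 beats = 13 bars.
B: 12 × 3 = 36 beats = 9 bars.
C: 16 × 5 = 80 beats = 20 bars.
Total: 13 + 9 + 20 = 42 bars.

42 bars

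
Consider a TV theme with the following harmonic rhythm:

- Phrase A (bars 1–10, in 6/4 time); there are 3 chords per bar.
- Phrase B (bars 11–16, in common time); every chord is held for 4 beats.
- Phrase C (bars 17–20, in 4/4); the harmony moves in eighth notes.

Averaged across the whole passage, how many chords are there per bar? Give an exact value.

A: 10 × 6 = 60 beats ÷ 2 = 30 chords.
B: 6 × 4 = 24 beats ÷ 4 = 6 chords.
C: 4 × 4 = 16 beats ÷ 0.5 = 32 chords.
Overall: 68 chords over 20 bars → 68/20 = 3.4 chords per bar.

3.4 chords per bar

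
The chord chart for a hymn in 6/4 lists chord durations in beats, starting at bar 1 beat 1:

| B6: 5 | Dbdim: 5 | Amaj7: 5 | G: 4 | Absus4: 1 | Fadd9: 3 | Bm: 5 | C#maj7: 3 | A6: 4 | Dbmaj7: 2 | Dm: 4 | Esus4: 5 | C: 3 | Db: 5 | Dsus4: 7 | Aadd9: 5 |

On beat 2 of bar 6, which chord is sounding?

A6

Beat 2 of bar 6 is beat (6−1)×6 + 2 = 32 overall.
Running totals: B6 ends at 5, Dbdim ends at 10, Amaj7 ends at 15, G ends at 19, Absus4 ends at 20, Fadd9 ends at 23, Bm ends at 28, C#maj7 ends at 31, A6 ends at 35.
Beat 32 falls within A6.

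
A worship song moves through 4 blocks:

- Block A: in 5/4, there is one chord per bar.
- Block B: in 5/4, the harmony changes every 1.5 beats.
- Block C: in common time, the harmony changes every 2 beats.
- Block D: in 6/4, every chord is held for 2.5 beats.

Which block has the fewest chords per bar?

Block A

A: 5/5 = 1 chord/bar.
B: 5/1.5 = 10/3 chords/bar.
C: 4/2 = 2 chords/bar.
D: 6/2.5 = 2.4 chords/bar.
Slowest is A at 1 chords/bar.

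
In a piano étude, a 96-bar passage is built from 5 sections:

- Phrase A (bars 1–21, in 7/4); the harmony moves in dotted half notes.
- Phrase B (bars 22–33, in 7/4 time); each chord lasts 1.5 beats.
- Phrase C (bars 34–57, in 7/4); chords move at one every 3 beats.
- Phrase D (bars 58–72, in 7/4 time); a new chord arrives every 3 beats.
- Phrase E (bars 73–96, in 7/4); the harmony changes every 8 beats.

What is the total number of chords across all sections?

A has 147 beats and chords last 3 each, so 49 chords.
B has 84 beats and chords last 1.5 each, so 56 chords.
C has 168 beats and chords last 3 each, so 56 chords.
D has 105 beats and chords last 3 each, so 35 chords.
E has 168 beats and chords last 8 each, so 21 chords.
Total: 49 + 56 + 56 + 35 + 21 = 217.

217 chords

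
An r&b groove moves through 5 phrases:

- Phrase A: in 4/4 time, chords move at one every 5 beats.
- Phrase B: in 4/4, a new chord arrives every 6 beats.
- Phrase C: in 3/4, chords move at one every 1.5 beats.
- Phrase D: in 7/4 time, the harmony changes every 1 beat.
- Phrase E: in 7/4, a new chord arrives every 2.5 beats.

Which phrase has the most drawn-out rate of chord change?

A: 4/5 = 0.8 chords/bar.
B: 4/6 = 2/3 chords/bar.
C: 3/1.5 = 2 chords/bar.
D: 7/1 = 7 chords/bar.
E: 7/2.5 = 2.8 chords/bar.
Slowest is B at 2/3 chords/bar.

Phrase B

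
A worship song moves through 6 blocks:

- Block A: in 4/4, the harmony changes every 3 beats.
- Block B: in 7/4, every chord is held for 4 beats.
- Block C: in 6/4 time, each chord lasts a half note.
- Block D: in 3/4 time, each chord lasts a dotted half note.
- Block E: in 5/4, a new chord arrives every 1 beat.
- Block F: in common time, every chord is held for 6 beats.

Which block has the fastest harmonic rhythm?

Block E

A: 4 beats/bar ÷ 3 beats/chord = 4/3 chords/bar.
B: 7 beats/bar ÷ 4 beats/chord = 1.75 chords/bar.
C: 6 beats/bar ÷ 2 beats/chord = 3 chords/bar.
D: 3 beats/bar ÷ 3 beats/chord = 1 chord/bar.
E: 5 beats/bar ÷ 1 beat/chord = 5 chords/bar.
F: 4 beats/bar ÷ 6 beats/chord = 2/3 chords/bar.
Fastest is E at 5 chords/bar.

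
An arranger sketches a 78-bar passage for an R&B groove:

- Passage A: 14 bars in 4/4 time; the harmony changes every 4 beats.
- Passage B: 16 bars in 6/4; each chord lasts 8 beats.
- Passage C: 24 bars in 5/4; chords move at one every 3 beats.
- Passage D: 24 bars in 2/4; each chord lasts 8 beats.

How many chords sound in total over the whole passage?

72 chords

A has 56 beats and chords last 4 each, so 14 chords.
B has 96 beats and chords last 8 each, so 12 chords.
C has 120 beats and chords last 3 each, so 40 chords.
D has 48 beats and chords last 8 each, so 6 chords.
Total: 14 + 12 + 40 + 6 = 72.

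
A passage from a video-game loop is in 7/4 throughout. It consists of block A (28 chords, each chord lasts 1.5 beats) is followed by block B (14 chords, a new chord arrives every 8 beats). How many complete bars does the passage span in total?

A: 28 × 1.5 = 42 beats = 6 bars.
B: 14 × 8 = 112 beats = 16 bars.
Total: 6 + 16 = 22 bars.

22 bars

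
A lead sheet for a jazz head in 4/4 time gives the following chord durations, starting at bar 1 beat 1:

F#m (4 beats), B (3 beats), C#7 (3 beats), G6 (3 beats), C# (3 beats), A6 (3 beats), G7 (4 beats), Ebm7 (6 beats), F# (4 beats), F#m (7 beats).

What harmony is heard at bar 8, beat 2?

Beat 2 of bar 8 is beat (8−1)×4 + 2 = 30 overall.
Running totals: F#m ends at 4, B ends at 7, C#7 ends at 10, G6 ends at 13, C# ends at 16, A6 ends at 19, G7 ends at 23, Ebm7 ends at 29, F# ends at 33.
Beat 30 falls within F#.

F#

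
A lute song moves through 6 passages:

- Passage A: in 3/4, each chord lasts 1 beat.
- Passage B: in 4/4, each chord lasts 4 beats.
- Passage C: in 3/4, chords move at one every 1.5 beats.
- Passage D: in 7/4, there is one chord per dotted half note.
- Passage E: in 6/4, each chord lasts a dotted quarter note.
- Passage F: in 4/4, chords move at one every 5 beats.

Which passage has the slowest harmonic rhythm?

Passage F

A: 3 beats/bar ÷ 1 beat/chord = 3 chords/bar.
B: 4 beats/bar ÷ 4 beats/chord = 1 chord/bar.
C: 3 beats/bar ÷ 1.5 beats/chord = 2 chords/bar.
D: 7 beats/bar ÷ 3 beats/chord = 7/3 chords/bar.
E: 6 beats/bar ÷ 1.5 beats/chord = 4 chords/bar.
F: 4 beats/bar ÷ 5 beats/chord = 0.8 chords/bar.
Slowest is F at 0.8 chords/bar.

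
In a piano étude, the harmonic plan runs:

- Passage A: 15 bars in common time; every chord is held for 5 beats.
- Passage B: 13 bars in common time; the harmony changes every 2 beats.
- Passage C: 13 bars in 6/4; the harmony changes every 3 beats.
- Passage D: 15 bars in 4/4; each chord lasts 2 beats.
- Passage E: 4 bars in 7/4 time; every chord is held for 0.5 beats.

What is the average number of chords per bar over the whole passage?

A: 15 × 4 = 60 beats ÷ 5 = 12 chords.
B: 13 × 4 = 52 beats ÷ 2 = 26 chords.
C: 13 × 6 = 78 beats ÷ 3 = 26 chords.
D: 15 × 4 = 60 beats ÷ 2 = 30 chords.
E: 4 × 7 = 28 beats ÷ 0.5 = 56 chords.
Overall: 150 chords over 60 bars → 150/60 = 2.5 chords per bar.

2.5 chords per bar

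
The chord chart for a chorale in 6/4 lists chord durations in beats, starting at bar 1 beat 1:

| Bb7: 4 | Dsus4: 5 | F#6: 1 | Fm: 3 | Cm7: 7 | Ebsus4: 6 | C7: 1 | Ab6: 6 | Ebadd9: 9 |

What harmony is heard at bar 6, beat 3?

Ab6

Beat 3 of bar 6 is beat (6−1)×6 + 3 = 33 overall.
Running totals: Bb7 ends at 4, Dsus4 ends at 9, F#6 ends at 10, Fm ends at 13, Cm7 ends at 20, Ebsus4 ends at 26, C7 ends at 27, Ab6 ends at 33.
Beat 33 falls within Ab6.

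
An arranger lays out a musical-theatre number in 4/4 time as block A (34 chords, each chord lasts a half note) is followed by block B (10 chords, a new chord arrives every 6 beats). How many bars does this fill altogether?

32 bars

A: 34 × 2 = 68 beats = 17 bars.
B: 10 × 6 = 60 beats = 15 bars.
Total: 17 + 15 = 32 bars.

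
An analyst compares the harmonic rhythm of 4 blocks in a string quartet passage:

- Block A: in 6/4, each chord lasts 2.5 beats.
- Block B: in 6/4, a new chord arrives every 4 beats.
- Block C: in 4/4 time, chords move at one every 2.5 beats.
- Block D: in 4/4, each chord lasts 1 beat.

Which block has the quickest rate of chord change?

Block D

A: 6 beats/bar ÷ 2.5 beats/chord = 2.4 chords/bar.
B: 6 beats/bar ÷ 4 beats/chord = 1.5 chords/bar.
C: 4 beats/bar ÷ 2.5 beats/chord = 1.6 chords/bar.
D: 4 beats/bar ÷ 1 beat/chord = 4 chords/bar.
Fastest is D at 4 chords/bar.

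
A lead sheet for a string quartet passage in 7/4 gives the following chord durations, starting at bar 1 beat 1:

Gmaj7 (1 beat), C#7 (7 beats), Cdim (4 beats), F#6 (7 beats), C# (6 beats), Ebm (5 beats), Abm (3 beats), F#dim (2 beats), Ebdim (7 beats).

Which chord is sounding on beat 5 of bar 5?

Abm

Beat 5 of bar 5 is beat (5−1)×7 + 5 = 33 overall.
Running totals: Gmaj7 ends at 1, C#7 ends at 8, Cdim ends at 12, F#6 ends at 19, C# ends at 25, Ebm ends at 30, Abm ends at 33.
Beat 33 falls within Abm.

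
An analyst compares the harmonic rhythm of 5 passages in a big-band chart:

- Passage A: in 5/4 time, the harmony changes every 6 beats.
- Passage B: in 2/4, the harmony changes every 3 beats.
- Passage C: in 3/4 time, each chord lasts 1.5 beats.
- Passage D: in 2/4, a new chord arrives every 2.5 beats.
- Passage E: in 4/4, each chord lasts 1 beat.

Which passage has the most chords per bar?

A: 5/6 = 5/6 chords/bar.
B: 2/3 = 2/3 chords/bar.
C: 3/1.5 = 2 chords/bar.
D: 2/2.5 = 0.8 chords/bar.
E: 4/1 = 4 chords/bar.
Fastest is E at 4 chords/bar.

Passage E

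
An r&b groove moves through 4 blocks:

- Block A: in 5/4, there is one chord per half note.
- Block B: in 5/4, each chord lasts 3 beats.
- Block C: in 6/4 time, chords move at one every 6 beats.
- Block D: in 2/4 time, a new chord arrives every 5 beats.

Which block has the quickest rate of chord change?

Block A

A: 5/2 = 2.5 chords/bar.
B: 5/3 = 5/3 chords/bar.
C: 6/6 = 1 chord/bar.
D: 2/5 = 0.4 chords/bar.
Fastest is A at 2.5 chords/bar.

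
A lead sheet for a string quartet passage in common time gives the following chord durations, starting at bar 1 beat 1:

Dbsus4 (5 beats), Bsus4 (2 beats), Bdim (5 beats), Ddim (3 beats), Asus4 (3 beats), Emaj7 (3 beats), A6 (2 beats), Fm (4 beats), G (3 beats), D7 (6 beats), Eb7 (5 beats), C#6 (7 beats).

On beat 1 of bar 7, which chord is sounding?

Beat 1 of bar 7 is beat (7−1)×4 + 1 = 25 overall.
Running totals: Dbsus4 ends at 5, Bsus4 ends at 7, Bdim ends at 12, Ddim ends at 15, Asus4 ends at 18, Emaj7 ends at 21, A6 ends at 23, Fm ends at 27.
Beat 25 falls within Fm.

Fm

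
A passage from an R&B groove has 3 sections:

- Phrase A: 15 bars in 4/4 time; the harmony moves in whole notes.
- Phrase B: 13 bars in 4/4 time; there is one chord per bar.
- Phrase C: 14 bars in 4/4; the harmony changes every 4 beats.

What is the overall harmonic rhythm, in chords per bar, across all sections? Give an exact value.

A: 15 × 4 = 60 beats ÷ 4 = 15 chords.
B: 13 × 4 = 52 beats ÷ 4 = 13 chords.
C: 14 × 4 = 56 beats ÷ 4 = 14 chords.
Overall: 42 chords over 42 bars → 42/42 = 1 chords per bar.

1 chords per bar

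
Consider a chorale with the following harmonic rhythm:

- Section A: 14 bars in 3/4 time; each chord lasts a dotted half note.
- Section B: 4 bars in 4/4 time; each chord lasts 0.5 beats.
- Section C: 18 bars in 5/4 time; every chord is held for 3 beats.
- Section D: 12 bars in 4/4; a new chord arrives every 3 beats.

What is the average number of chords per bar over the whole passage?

23/12 chords per bar

A: 14 × 3 = 42 beats ÷ 3 = 14 chords.
B: 4 × 4 = 16 beats ÷ 0.5 = 32 chords.
C: 18 × 5 = 90 beats ÷ 3 = 30 chords.
D: 12 × 4 = 48 beats ÷ 3 = 16 chords.
Overall: 92 chords over 48 bars → 92/48 = 23/12 chords per bar.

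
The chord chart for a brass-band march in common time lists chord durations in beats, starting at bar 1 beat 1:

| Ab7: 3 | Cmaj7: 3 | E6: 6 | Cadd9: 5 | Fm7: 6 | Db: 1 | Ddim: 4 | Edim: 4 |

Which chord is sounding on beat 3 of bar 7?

Beat 3 of bar 7 is beat (7−1)×4 + 3 = 27 overall.
Running totals: Ab7 ends at 3, Cmaj7 ends at 6, E6 ends at 12, Cadd9 ends at 17, Fm7 ends at 23, Db ends at 24, Ddim ends at 28.
Beat 27 falls within Ddim.

Ddim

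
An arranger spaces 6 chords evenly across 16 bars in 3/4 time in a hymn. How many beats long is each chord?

8 beats

16 bars × 3 beats/bar = 48 beats total.
48 beats ÷ 6 chords = 8 beats per chord.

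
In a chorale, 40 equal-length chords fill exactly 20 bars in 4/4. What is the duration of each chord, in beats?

2 beats

20 bars × 4 beats/bar = 80 beats total.
80 beats ÷ 40 chords = 2 beats per chord.
(That is a half note.)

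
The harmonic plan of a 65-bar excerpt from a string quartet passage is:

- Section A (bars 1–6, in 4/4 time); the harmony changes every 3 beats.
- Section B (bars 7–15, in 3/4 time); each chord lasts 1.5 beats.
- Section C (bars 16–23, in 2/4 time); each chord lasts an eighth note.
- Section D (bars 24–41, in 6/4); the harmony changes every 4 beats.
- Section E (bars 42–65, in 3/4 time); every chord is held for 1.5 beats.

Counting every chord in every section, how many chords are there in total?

133 chords

A: 6 bars × 4 beats = 24 beats; 3 beats/chord → 8 chords.
B: 9 bars × 3 beats = 27 beats; 1.5 beats/chord → 18 chords.
C: 8 bars × 2 beats = 16 beats; 0.5 beats/chord → 32 chords.
D: 18 bars × 6 beats = 108 beats; 4 beats/chord → 27 chords.
E: 24 bars × 3 beats = 72 beats; 1.5 beats/chord → 48 chords.
Total: 8 + 18 + 32 + 27 + 48 = 133.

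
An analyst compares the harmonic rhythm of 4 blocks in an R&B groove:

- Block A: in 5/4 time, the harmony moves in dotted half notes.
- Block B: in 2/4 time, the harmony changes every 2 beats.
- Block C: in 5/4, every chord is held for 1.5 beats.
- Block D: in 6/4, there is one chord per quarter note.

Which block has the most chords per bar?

Block D

A: 5/3 = 5/3 chords/bar.
B: 2/2 = 1 chord/bar.
C: 5/1.5 = 10/3 chords/bar.
D: 6/1 = 6 chords/bar.
Fastest is D at 6 chords/bar.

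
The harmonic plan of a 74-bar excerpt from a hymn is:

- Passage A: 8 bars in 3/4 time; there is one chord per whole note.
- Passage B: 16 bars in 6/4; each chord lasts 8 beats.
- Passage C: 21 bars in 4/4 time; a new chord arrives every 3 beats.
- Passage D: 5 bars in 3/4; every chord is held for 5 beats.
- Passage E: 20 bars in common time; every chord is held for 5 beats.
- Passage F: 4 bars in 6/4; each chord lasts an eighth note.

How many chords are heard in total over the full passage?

113 chords

A has 24 beats and chords last 4 each, so 6 chords.
B has 96 beats and chords last 8 each, so 12 chords.
C has 84 beats and chords last 3 each, so 28 chords.
D has 15 beats and chords last 5 each, so 3 chords.
E has 80 beats and chords last 5 each, so 16 chords.
F has 24 beats and chords last 0.5 each, so 48 chords.
Total: 6 + 12 + 28 + 3 + 16 + 48 = 113.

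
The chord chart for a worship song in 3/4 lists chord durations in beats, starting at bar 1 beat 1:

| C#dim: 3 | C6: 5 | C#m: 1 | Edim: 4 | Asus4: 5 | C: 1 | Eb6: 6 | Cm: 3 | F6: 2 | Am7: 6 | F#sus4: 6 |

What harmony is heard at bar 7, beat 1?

Beat 1 of bar 7 is beat (7−1)×3 + 1 = 19 overall.
Running totals: C#dim ends at 3, C6 ends at 8, C#m ends at 9, Edim ends at 13, Asus4 ends at 18, C ends at 19.
Beat 19 falls within C.

C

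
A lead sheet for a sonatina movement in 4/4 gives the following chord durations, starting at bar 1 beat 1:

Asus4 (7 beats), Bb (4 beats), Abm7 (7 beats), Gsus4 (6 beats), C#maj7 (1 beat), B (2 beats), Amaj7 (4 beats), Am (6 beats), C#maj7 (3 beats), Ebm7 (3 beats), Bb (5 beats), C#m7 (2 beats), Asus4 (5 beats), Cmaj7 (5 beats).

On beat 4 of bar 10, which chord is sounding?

Beat 4 of bar 10 is beat (10−1)×4 + 4 = 40 overall.
Running totals: Asus4 ends at 7, Bb ends at 11, Abm7 ends at 18, Gsus4 ends at 24, C#maj7 ends at 25, B ends at 27, Amaj7 ends at 31, Am ends at 37, C#maj7 ends at 40.
Beat 40 falls within C#maj7.

C#maj7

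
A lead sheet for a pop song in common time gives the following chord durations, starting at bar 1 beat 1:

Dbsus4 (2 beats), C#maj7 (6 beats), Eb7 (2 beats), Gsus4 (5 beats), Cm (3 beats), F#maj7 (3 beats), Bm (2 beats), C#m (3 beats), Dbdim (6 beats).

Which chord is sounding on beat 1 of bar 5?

Beat 1 of bar 5 is beat (5−1)×4 + 1 = 17 overall.
Running totals: Dbsus4 ends at 2, C#maj7 ends at 8, Eb7 ends at 10, Gsus4 ends at 15, Cm ends at 18.
Beat 17 falls within Cm.

Cm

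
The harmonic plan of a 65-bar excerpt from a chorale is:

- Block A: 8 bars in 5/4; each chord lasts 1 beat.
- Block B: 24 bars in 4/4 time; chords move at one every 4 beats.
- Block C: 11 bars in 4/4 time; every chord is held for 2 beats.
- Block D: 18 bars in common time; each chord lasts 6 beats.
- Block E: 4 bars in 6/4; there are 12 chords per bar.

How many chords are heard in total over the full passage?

146 chords

A: 8·5 = 40 beats, 40/1 = 40 chords.
B: 24·4 = 96 beats, 96/4 = 24 chords.
C: 11·4 = 44 beats, 44/2 = 22 chords.
D: 18·4 = 72 beats, 72/6 = 12 chords.
E: 4·6 = 24 beats, 24/0.5 = 48 chords.
Total: 40 + 24 + 22 + 12 + 48 = 146.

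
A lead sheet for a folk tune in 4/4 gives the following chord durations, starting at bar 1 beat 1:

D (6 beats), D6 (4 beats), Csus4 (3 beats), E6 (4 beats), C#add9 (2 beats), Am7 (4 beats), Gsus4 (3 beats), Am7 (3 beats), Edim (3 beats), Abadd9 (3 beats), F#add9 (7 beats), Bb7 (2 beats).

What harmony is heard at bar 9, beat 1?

Beat 1 of bar 9 is beat (9−1)×4 + 1 = 33 overall.
Running totals: D ends at 6, D6 ends at 10, Csus4 ends at 13, E6 ends at 17, C#add9 ends at 19, Am7 ends at 23, Gsus4 ends at 26, Am7 ends at 29, Edim ends at 32, Abadd9 ends at 35.
Beat 33 falls within Abadd9.

Abadd9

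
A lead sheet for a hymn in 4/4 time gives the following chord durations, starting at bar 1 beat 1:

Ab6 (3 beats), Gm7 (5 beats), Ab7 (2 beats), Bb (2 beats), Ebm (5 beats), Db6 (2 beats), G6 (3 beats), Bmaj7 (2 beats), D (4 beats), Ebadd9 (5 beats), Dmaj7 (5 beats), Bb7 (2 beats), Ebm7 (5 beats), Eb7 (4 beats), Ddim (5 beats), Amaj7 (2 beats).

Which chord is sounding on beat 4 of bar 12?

Beat 4 of bar 12 is beat (12−1)×4 + 4 = 48 overall.
Running totals: Ab6 ends at 3, Gm7 ends at 8, Ab7 ends at 10, Bb ends at 12, Ebm ends at 17, Db6 ends at 19, G6 ends at 22, Bmaj7 ends at 24, D ends at 28, Ebadd9 ends at 33, Dmaj7 ends at 38, Bb7 ends at 40, Ebm7 ends at 45, Eb7 ends at 49.
Beat 48 falls within Eb7.

Eb7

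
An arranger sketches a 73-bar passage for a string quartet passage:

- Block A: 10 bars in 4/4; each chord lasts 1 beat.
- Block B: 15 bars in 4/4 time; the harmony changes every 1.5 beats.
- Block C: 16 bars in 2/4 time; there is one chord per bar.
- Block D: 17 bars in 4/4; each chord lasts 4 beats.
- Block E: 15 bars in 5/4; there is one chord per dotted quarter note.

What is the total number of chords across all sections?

163 chords

A: 10·4 = 40 beats, 40/1 = 40 chords.
B: 15·4 = 60 beats, 60/1.5 = 40 chords.
C: 16·2 = 32 beats, 32/2 = 16 chords.
D: 17·4 = 68 beats, 68/4 = 17 chords.
E: 15·5 = 75 beats, 75/1.5 = 50 chords.
Total: 40 + 40 + 16 + 17 + 50 = 163.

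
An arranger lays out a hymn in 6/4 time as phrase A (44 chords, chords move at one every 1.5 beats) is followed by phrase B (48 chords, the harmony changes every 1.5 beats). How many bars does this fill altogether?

23 bars

A: 44 × 1.5 = 66 beats = 11 bars.
B: 48 × 1.5 = 72 beats = 12 bars.
Total: 11 + 12 = 23 bars.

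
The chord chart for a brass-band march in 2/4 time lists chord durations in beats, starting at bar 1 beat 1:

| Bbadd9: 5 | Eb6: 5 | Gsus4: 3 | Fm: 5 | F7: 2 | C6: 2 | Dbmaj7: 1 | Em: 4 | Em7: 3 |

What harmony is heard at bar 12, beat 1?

Beat 1 of bar 12 is beat (12−1)×2 + 1 = 23 overall.
Running totals: Bbadd9 ends at 5, Eb6 ends at 10, Gsus4 ends at 13, Fm ends at 18, F7 ends at 20, C6 ends at 22, Dbmaj7 ends at 23.
Beat 23 falls within Dbmaj7.

Dbmaj7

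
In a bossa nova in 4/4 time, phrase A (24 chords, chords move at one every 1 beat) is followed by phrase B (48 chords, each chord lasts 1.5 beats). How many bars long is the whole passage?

A: 24 × 1 = 24 beats = 6 bars.
B: 48 × 1.5 = 72 beats = 18 bars.
Total: 6 + 18 = 24 bars.

24 bars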